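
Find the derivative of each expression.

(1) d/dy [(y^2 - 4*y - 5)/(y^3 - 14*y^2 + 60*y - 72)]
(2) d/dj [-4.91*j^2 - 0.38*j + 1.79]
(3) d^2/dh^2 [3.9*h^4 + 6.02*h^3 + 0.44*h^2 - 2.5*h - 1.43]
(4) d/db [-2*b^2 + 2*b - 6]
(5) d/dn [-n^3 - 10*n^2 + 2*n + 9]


(1) = (-y^3 + 2*y^2 + 31*y - 98)/(y^5 - 22*y^4 + 184*y^3 - 720*y^2 + 1296*y - 864)
(2) = -9.82*j - 0.38
(3) = 46.8*h^2 + 36.12*h + 0.88
(4) = 2 - 4*b
(5) = -3*n^2 - 20*n + 2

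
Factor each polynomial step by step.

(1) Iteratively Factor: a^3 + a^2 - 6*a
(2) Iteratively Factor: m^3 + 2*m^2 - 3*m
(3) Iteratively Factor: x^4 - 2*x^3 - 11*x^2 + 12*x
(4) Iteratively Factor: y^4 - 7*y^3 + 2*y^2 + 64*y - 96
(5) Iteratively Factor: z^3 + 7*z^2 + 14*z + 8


(1) = (a - 2)*(a^2 + 3*a) = a*(a - 2)*(a + 3)
(2) = (m - 1)*(m^2 + 3*m) = m*(m - 1)*(m + 3)
(3) = (x - 1)*(x^3 - x^2 - 12*x) = (x - 1)*(x + 3)*(x^2 - 4*x) = x*(x - 1)*(x + 3)*(x - 4)
(4) = (y - 2)*(y^3 - 5*y^2 - 8*y + 48) = (y - 4)*(y - 2)*(y^2 - y - 12) = (y - 4)*(y - 2)*(y + 3)*(y - 4)
(5) = (z + 1)*(z^2 + 6*z + 8) = (z + 1)*(z + 4)*(z + 2)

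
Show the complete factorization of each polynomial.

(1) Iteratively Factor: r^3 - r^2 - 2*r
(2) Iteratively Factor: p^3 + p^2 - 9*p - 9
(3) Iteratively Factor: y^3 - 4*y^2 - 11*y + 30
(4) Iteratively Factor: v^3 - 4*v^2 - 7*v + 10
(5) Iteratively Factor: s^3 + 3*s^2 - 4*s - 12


(1) = (r + 1)*(r^2 - 2*r) = (r - 2)*(r + 1)*(r)
(2) = (p + 1)*(p^2 - 9) = (p - 3)*(p + 1)*(p + 3)
(3) = (y + 3)*(y^2 - 7*y + 10) = (y - 5)*(y + 3)*(y - 2)
(4) = (v - 5)*(v^2 + v - 2) = (v - 5)*(v + 2)*(v - 1)
(5) = (s - 2)*(s^2 + 5*s + 6) = (s - 2)*(s + 2)*(s + 3)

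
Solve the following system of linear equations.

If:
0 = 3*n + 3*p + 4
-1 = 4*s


Then:
n = -p - 4/3
s = -1/4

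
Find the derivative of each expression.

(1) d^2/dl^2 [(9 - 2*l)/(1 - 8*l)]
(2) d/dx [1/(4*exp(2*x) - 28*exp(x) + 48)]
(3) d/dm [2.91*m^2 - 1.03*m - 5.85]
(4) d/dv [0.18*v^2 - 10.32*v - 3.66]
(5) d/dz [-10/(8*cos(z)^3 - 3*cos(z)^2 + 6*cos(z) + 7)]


(1) = -1120/(8*l - 1)^3
(2) = (7 - 2*exp(x))*exp(x)/(4*(exp(2*x) - 7*exp(x) + 12)^2)
(3) = 5.82*m - 1.03
(4) = 0.36*v - 10.32
(5) = 60*(-4*cos(z)^2 + cos(z) - 1)*sin(z)/(8*cos(z)^3 - 3*cos(z)^2 + 6*cos(z) + 7)^2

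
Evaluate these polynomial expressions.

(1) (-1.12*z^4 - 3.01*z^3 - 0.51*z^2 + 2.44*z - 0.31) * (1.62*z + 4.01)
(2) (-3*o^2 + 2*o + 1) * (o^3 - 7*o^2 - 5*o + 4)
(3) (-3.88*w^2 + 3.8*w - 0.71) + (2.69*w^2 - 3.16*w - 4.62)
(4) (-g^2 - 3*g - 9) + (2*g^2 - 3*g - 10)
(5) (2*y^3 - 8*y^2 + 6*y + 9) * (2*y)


(1) = -1.8144*z^5 - 9.3674*z^4 - 12.8963*z^3 + 1.9077*z^2 + 9.2822*z - 1.2431
(2) = -3*o^5 + 23*o^4 + 2*o^3 - 29*o^2 + 3*o + 4
(3) = -1.19*w^2 + 0.64*w - 5.33
(4) = g^2 - 6*g - 19
(5) = 4*y^4 - 16*y^3 + 12*y^2 + 18*y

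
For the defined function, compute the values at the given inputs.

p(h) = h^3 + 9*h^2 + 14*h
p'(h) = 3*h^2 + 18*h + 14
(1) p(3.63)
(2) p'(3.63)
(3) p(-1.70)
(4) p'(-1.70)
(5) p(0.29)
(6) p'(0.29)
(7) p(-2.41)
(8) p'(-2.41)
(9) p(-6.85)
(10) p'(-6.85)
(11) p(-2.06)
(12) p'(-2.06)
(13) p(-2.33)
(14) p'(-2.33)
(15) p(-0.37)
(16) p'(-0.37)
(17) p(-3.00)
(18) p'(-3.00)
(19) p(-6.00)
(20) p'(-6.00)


(1) = 217.24
(2) = 118.87
(3) = -2.70
(4) = -7.93
(5) = 4.84
(6) = 19.47
(7) = 4.54
(8) = -11.96
(9) = 4.98
(10) = 31.47
(11) = 0.61
(12) = -10.35
(13) = 3.59
(14) = -11.65
(15) = -4.00
(16) = 7.75
(17) = 12.00
(18) = -13.00
(19) = 24.00
(20) = 14.00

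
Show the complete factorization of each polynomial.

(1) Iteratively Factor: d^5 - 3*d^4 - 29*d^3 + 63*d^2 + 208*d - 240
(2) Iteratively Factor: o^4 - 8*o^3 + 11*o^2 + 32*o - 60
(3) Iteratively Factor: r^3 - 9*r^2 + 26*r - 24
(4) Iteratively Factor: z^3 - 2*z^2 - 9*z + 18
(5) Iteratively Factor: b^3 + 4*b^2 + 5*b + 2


(1) = (d + 3)*(d^4 - 6*d^3 - 11*d^2 + 96*d - 80) = (d - 5)*(d + 3)*(d^3 - d^2 - 16*d + 16) = (d - 5)*(d - 4)*(d + 3)*(d^2 + 3*d - 4) = (d - 5)*(d - 4)*(d + 3)*(d + 4)*(d - 1)
(2) = (o - 3)*(o^3 - 5*o^2 - 4*o + 20) = (o - 5)*(o - 3)*(o^2 - 4) = (o - 5)*(o - 3)*(o - 2)*(o + 2)
(3) = (r - 4)*(r^2 - 5*r + 6) = (r - 4)*(r - 2)*(r - 3)
(4) = (z - 3)*(z^2 + z - 6) = (z - 3)*(z - 2)*(z + 3)
(5) = (b + 1)*(b^2 + 3*b + 2) = (b + 1)^2*(b + 2)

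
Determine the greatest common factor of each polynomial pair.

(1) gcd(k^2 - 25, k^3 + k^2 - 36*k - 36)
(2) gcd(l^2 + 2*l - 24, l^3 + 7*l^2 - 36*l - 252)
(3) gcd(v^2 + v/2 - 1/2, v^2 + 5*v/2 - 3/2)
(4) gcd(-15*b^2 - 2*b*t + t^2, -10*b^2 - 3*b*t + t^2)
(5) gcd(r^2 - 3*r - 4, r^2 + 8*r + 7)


(1) = gcd((k - 5)*(k + 5), (k - 6)*(k + 1)*(k + 6)) = 1
(2) = l + 6
(3) = gcd((v - 1/2)*(v + 1), (v - 1/2)*(v + 3)) = v - 1/2
(4) = gcd((-5*b + t)*(3*b + t), (-5*b + t)*(2*b + t)) = -5*b + t
(5) = r + 1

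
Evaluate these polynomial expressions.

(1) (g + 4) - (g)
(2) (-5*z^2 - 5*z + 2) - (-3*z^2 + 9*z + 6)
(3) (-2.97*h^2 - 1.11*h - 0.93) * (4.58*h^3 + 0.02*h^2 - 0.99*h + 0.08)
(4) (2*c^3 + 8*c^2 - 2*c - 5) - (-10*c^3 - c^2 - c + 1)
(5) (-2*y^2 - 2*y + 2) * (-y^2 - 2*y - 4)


(1) = 4
(2) = -2*z^2 - 14*z - 4
(3) = -13.6026*h^5 - 5.1432*h^4 - 1.3413*h^3 + 0.8427*h^2 + 0.8319*h - 0.0744
(4) = 12*c^3 + 9*c^2 - c - 6
(5) = 2*y^4 + 6*y^3 + 10*y^2 + 4*y - 8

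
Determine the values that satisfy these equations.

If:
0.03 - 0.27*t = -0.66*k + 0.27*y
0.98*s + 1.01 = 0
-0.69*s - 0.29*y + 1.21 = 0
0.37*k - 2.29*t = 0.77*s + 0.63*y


Then:
k = 2.21
s = -1.03
t = -1.12
y = 6.62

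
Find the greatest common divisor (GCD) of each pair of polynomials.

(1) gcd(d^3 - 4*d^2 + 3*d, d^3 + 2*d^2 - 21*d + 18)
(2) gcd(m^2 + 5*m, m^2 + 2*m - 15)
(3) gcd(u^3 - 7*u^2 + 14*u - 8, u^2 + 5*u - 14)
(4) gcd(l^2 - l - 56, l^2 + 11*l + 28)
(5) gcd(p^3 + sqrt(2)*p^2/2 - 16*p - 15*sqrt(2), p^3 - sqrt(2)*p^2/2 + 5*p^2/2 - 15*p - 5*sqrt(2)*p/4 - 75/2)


(1) = d^2 - 4*d + 3
(2) = gcd(m*(m + 5), (m - 3)*(m + 5)) = m + 5
(3) = gcd((u - 4)*(u - 2)*(u - 1), (u - 2)*(u + 7)) = u - 2
(4) = gcd((l - 8)*(l + 7), (l + 4)*(l + 7)) = l + 7
(5) = p^2 - sqrt(2)*p/2 - 15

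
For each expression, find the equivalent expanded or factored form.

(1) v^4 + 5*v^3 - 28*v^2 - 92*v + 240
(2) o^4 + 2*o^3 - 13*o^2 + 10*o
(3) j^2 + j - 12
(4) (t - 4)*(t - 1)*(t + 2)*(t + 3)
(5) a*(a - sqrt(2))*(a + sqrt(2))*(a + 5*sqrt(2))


(1) = (v - 4)*(v - 2)*(v + 5)*(v + 6)
(2) = o*(o - 2)*(o - 1)*(o + 5)
(3) = (j - 3)*(j + 4)
(4) = t^4 - 15*t^2 - 10*t + 24
(5) = a^4 + 5*sqrt(2)*a^3 - 2*a^2 - 10*sqrt(2)*a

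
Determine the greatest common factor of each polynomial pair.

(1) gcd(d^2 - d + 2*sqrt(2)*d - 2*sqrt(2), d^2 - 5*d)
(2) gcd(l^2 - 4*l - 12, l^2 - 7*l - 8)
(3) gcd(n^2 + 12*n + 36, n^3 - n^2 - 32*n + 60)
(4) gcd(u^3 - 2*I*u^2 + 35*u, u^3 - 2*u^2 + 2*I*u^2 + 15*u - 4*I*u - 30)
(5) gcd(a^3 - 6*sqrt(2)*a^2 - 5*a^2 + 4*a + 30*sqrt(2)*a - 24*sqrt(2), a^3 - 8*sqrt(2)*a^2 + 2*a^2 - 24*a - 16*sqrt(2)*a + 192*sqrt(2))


(1) = 1
(2) = 1
(3) = n + 6
(4) = u + 5*I
(5) = gcd((a - 4)*(a - 1)*(a - 6*sqrt(2)), (a - 4)*(a + 6)*(a - 8*sqrt(2))) = a - 4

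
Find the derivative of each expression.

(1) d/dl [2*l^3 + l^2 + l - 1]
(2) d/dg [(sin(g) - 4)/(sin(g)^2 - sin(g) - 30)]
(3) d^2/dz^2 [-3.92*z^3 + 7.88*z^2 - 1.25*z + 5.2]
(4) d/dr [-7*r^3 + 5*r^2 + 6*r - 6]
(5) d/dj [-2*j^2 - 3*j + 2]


(1) = 6*l^2 + 2*l + 1
(2) = (8*sin(g) + cos(g)^2 - 35)*cos(g)/(sin(g) + cos(g)^2 + 29)^2
(3) = 15.76 - 23.52*z
(4) = -21*r^2 + 10*r + 6
(5) = -4*j - 3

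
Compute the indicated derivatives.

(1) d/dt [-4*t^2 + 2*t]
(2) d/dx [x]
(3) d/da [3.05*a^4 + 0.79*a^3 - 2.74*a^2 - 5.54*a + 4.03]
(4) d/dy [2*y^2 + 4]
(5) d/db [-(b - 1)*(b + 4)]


(1) = 2 - 8*t
(2) = 1
(3) = 12.2*a^3 + 2.37*a^2 - 5.48*a - 5.54
(4) = 4*y
(5) = -2*b - 3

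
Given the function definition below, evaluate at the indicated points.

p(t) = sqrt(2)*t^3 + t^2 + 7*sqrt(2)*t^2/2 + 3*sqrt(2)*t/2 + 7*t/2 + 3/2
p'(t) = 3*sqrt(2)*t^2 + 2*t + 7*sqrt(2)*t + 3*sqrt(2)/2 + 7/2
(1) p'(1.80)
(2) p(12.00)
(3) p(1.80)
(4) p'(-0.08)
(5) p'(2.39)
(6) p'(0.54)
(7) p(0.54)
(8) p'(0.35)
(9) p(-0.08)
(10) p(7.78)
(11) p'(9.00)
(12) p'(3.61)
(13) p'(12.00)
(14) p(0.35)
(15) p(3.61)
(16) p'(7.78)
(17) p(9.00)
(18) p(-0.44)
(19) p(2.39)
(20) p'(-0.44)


(1) = 40.79
(2) = 3369.48
(3) = 39.14
(4) = 4.70
(5) = 58.30
(6) = 13.28
(7) = 6.49
(8) = 10.31
(9) = 1.09
(10) = 1071.33
(11) = 456.37
(12) = 103.87
(13) = 759.36
(14) = 4.26
(15) = 165.86
(16) = 355.00
(17) = 1564.98
(18) = 0.06
(19) = 68.23
(20) = 1.21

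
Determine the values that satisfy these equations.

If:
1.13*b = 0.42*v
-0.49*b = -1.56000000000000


Then:
b = 3.18
v = 8.57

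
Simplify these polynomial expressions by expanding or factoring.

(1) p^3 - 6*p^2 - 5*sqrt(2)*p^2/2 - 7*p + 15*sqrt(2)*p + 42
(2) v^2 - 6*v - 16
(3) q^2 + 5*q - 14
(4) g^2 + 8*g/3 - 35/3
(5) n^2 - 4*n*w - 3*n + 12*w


(1) = (p - 6)*(p - 7*sqrt(2)/2)*(p + sqrt(2))
(2) = (v - 8)*(v + 2)
(3) = (q - 2)*(q + 7)
(4) = (g - 7/3)*(g + 5)
(5) = (n - 3)*(n - 4*w)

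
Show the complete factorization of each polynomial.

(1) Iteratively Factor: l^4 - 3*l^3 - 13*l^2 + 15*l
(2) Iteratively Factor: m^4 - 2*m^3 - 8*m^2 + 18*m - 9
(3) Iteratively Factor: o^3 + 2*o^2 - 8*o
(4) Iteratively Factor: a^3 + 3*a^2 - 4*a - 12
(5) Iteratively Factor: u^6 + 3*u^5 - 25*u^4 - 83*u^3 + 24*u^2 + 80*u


(1) = (l - 1)*(l^3 - 2*l^2 - 15*l) = l*(l - 1)*(l^2 - 2*l - 15) = l*(l - 5)*(l - 1)*(l + 3)
(2) = (m + 3)*(m^3 - 5*m^2 + 7*m - 3) = (m - 1)*(m + 3)*(m^2 - 4*m + 3) = (m - 3)*(m - 1)*(m + 3)*(m - 1)
(3) = (o + 4)*(o^2 - 2*o) = (o - 2)*(o + 4)*(o)
(4) = (a + 2)*(a^2 + a - 6) = (a + 2)*(a + 3)*(a - 2)
(5) = (u + 1)*(u^5 + 2*u^4 - 27*u^3 - 56*u^2 + 80*u) = (u - 1)*(u + 1)*(u^4 + 3*u^3 - 24*u^2 - 80*u) = (u - 1)*(u + 1)*(u + 4)*(u^3 - u^2 - 20*u) = (u - 5)*(u - 1)*(u + 1)*(u + 4)*(u^2 + 4*u) = u*(u - 5)*(u - 1)*(u + 1)*(u + 4)*(u + 4)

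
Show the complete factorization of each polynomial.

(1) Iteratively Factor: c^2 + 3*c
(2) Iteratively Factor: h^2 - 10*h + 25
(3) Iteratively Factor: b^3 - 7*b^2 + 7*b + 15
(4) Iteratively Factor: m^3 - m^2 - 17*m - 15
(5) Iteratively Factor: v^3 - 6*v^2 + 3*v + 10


(1) = (c + 3)*(c)
(2) = (h - 5)*(h - 5)
(3) = (b + 1)*(b^2 - 8*b + 15) = (b - 5)*(b + 1)*(b - 3)
(4) = (m + 3)*(m^2 - 4*m - 5) = (m + 1)*(m + 3)*(m - 5)
(5) = (v - 5)*(v^2 - v - 2) = (v - 5)*(v - 2)*(v + 1)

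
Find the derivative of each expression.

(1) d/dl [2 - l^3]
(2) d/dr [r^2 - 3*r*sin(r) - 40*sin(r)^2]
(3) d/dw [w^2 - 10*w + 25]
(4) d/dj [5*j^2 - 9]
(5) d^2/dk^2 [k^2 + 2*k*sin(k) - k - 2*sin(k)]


(1) = -3*l^2
(2) = -3*r*cos(r) + 2*r - 3*sin(r) - 40*sin(2*r)
(3) = 2*w - 10
(4) = 10*j
(5) = -2*k*sin(k) + 2*sin(k) + 4*cos(k) + 2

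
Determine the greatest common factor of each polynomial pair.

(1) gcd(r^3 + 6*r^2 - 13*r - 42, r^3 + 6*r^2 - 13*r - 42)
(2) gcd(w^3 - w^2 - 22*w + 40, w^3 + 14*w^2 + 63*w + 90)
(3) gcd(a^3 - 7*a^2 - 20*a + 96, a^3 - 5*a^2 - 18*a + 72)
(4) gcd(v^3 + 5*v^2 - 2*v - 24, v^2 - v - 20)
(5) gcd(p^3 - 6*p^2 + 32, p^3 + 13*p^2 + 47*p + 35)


(1) = r^3 + 6*r^2 - 13*r - 42
(2) = w + 5
(3) = gcd((a - 8)*(a - 3)*(a + 4), (a - 6)*(a - 3)*(a + 4)) = a^2 + a - 12
(4) = gcd((v - 2)*(v + 3)*(v + 4), (v - 5)*(v + 4)) = v + 4
(5) = gcd((p - 4)^2*(p + 2), (p + 1)*(p + 5)*(p + 7)) = 1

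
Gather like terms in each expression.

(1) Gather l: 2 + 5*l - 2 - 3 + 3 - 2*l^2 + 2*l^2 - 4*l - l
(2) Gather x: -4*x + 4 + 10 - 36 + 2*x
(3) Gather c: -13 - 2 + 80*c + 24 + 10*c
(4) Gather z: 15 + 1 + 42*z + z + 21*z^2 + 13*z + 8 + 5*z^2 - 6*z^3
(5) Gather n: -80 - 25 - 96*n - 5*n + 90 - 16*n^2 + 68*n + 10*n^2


(1) = 0
(2) = -2*x - 22
(3) = 90*c + 9
(4) = -6*z^3 + 26*z^2 + 56*z + 24
(5) = -6*n^2 - 33*n - 15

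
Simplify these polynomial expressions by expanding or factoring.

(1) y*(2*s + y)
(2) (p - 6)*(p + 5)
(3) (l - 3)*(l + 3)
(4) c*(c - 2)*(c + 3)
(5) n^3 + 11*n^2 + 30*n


(1) = 2*s*y + y^2
(2) = p^2 - p - 30
(3) = l^2 - 9
(4) = c^3 + c^2 - 6*c
(5) = n*(n + 5)*(n + 6)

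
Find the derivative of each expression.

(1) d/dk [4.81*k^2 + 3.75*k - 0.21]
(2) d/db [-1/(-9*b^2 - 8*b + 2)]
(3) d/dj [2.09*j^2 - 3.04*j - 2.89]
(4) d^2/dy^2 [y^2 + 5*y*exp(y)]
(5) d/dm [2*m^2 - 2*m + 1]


(1) = 9.62*k + 3.75
(2) = 2*(-9*b - 4)/(9*b^2 + 8*b - 2)^2
(3) = 4.18*j - 3.04
(4) = 5*y*exp(y) + 10*exp(y) + 2
(5) = 4*m - 2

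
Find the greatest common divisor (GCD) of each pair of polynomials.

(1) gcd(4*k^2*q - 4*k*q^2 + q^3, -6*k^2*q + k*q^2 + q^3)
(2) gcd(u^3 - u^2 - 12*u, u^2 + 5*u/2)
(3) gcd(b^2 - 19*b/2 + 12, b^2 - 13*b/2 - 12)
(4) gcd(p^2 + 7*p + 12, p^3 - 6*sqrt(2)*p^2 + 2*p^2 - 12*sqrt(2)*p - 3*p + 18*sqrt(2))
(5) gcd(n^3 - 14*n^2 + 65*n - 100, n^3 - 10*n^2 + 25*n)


(1) = -2*k*q + q^2
(2) = u
(3) = gcd((b - 8)*(b - 3/2), (b - 8)*(b + 3/2)) = b - 8
(4) = p + 3
(5) = gcd((n - 5)^2*(n - 4), n*(n - 5)^2) = n^2 - 10*n + 25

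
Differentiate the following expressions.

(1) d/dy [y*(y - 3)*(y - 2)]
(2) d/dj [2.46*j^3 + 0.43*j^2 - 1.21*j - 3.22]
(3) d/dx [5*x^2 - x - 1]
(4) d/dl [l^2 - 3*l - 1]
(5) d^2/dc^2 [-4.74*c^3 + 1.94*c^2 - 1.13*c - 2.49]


(1) = 3*y^2 - 10*y + 6
(2) = 7.38*j^2 + 0.86*j - 1.21
(3) = 10*x - 1
(4) = 2*l - 3
(5) = 3.88 - 28.44*c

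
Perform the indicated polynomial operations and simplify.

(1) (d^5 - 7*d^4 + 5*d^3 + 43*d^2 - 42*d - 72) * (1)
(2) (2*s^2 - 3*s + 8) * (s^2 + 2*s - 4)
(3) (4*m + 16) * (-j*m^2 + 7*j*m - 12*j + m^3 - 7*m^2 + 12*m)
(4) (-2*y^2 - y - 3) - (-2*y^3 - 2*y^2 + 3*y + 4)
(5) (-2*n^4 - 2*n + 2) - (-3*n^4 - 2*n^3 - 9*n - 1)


(1) = d^5 - 7*d^4 + 5*d^3 + 43*d^2 - 42*d - 72
(2) = 2*s^4 + s^3 - 6*s^2 + 28*s - 32
(3) = -4*j*m^3 + 12*j*m^2 + 64*j*m - 192*j + 4*m^4 - 12*m^3 - 64*m^2 + 192*m
(4) = 2*y^3 - 4*y - 7
(5) = n^4 + 2*n^3 + 7*n + 3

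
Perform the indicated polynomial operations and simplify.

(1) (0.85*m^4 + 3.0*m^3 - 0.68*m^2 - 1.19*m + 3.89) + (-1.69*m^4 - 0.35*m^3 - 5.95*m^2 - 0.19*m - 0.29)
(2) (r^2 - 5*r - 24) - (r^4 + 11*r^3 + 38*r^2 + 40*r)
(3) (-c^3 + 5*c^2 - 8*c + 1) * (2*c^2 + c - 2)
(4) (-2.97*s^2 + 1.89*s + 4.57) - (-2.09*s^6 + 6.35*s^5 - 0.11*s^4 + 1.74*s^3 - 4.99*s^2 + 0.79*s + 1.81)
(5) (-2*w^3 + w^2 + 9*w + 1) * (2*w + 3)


(1) = -0.84*m^4 + 2.65*m^3 - 6.63*m^2 - 1.38*m + 3.6
(2) = -r^4 - 11*r^3 - 37*r^2 - 45*r - 24
(3) = -2*c^5 + 9*c^4 - 9*c^3 - 16*c^2 + 17*c - 2
(4) = 2.09*s^6 - 6.35*s^5 + 0.11*s^4 - 1.74*s^3 + 2.02*s^2 + 1.1*s + 2.76
(5) = -4*w^4 - 4*w^3 + 21*w^2 + 29*w + 3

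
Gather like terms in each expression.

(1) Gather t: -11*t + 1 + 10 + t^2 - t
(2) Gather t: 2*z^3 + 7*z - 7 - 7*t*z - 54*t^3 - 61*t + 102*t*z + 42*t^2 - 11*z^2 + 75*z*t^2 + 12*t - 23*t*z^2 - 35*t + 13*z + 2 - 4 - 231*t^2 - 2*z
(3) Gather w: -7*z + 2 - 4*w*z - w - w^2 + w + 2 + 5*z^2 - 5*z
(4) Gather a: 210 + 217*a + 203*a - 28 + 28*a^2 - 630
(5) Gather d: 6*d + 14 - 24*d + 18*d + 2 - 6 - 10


(1) = t^2 - 12*t + 11
(2) = -54*t^3 + t^2*(75*z - 189) + t*(-23*z^2 + 95*z - 84) + 2*z^3 - 11*z^2 + 18*z - 9
(3) = -w^2 - 4*w*z + 5*z^2 - 12*z + 4
(4) = 28*a^2 + 420*a - 448
(5) = 0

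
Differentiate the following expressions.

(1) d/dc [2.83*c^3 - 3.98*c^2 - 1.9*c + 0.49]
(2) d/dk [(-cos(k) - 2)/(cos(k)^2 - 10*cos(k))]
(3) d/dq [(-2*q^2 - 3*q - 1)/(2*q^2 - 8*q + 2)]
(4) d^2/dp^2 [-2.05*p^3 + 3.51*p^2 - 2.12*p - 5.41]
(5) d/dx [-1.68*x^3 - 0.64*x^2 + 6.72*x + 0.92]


(1) = 8.49*c^2 - 7.96*c - 1.9
(2) = (-sin(k) + 20*sin(k)/cos(k)^2 - 4*tan(k))/(cos(k) - 10)^2
(3) = (11*q^2 - 2*q - 7)/(2*(q^4 - 8*q^3 + 18*q^2 - 8*q + 1))
(4) = 7.02 - 12.3*p
(5) = -5.04*x^2 - 1.28*x + 6.72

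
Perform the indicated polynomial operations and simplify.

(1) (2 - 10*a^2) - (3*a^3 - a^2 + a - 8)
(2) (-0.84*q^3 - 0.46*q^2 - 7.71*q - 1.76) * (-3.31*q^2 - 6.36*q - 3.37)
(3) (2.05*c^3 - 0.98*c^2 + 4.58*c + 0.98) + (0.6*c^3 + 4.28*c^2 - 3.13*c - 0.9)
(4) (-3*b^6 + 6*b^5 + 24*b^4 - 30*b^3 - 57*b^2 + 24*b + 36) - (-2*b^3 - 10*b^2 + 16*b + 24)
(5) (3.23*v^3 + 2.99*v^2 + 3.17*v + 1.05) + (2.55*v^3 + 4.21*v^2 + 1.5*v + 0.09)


(1) = -3*a^3 - 9*a^2 - a + 10
(2) = 2.7804*q^5 + 6.865*q^4 + 31.2765*q^3 + 56.4114*q^2 + 37.1763*q + 5.9312
(3) = 2.65*c^3 + 3.3*c^2 + 1.45*c + 0.08
(4) = -3*b^6 + 6*b^5 + 24*b^4 - 28*b^3 - 47*b^2 + 8*b + 12
(5) = 5.78*v^3 + 7.2*v^2 + 4.67*v + 1.14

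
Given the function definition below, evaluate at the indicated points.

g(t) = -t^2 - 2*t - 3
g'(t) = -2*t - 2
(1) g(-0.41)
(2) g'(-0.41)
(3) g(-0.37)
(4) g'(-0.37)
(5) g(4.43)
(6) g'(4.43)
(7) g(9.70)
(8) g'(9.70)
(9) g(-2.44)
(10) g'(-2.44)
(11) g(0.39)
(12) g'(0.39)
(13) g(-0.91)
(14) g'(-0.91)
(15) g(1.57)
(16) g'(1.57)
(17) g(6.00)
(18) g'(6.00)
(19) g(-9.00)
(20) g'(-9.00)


(1) = -2.35
(2) = -1.18
(3) = -2.40
(4) = -1.26
(5) = -31.48
(6) = -10.86
(7) = -116.49
(8) = -21.40
(9) = -4.07
(10) = 2.88
(11) = -3.93
(12) = -2.78
(13) = -2.01
(14) = -0.18
(15) = -8.60
(16) = -5.14
(17) = -51.00
(18) = -14.00
(19) = -66.00
(20) = 16.00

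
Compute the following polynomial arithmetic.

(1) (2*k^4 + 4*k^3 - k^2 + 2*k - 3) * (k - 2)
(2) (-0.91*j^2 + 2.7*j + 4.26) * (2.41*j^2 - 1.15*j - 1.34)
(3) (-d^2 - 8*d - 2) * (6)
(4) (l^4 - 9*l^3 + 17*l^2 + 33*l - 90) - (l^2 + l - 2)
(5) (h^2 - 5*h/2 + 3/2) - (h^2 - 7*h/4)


(1) = 2*k^5 - 9*k^3 + 4*k^2 - 7*k + 6
(2) = -2.1931*j^4 + 7.5535*j^3 + 8.381*j^2 - 8.517*j - 5.7084
(3) = -6*d^2 - 48*d - 12
(4) = l^4 - 9*l^3 + 16*l^2 + 32*l - 88
(5) = 3/2 - 3*h/4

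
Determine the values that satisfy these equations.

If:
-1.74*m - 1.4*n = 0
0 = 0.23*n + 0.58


Then:
m = 2.03
n = -2.52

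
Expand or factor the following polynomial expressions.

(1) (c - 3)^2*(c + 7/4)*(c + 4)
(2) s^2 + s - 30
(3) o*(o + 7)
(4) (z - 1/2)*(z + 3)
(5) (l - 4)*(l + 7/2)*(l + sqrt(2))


(1) = c^4 - c^3/4 - 37*c^2/2 + 39*c/4 + 63
(2) = (s - 5)*(s + 6)
(3) = o^2 + 7*o
(4) = z^2 + 5*z/2 - 3/2
(5) = l^3 - l^2/2 + sqrt(2)*l^2 - 14*l - sqrt(2)*l/2 - 14*sqrt(2)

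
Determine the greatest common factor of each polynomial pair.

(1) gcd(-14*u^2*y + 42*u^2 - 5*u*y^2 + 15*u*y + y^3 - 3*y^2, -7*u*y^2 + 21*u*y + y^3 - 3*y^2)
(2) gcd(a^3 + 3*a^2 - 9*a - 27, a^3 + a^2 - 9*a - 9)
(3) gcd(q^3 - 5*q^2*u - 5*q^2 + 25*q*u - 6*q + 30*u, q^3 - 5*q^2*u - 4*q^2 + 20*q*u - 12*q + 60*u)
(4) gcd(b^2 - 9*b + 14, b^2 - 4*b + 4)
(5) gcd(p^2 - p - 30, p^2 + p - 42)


(1) = -7*u*y + 21*u + y^2 - 3*y
(2) = a^2 - 9
(3) = q^2 - 5*q*u - 6*q + 30*u
(4) = b - 2
(5) = gcd((p - 6)*(p + 5), (p - 6)*(p + 7)) = p - 6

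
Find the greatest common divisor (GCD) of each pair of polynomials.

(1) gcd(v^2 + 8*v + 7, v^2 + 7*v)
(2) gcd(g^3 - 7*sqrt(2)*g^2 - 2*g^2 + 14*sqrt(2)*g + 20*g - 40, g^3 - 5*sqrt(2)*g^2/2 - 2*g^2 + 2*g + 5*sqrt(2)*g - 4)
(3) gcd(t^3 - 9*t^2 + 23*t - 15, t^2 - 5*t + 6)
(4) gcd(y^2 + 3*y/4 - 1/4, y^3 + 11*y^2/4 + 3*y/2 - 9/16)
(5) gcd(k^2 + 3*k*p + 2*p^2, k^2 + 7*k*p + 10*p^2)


(1) = gcd((v + 1)*(v + 7), v*(v + 7)) = v + 7
(2) = gcd((g - 2)*(g - 5*sqrt(2))*(g - 2*sqrt(2)), (g - 2)*(g - 2*sqrt(2))*(g - sqrt(2)/2)) = g^2 + g*(-2*sqrt(2) - 2) + 4*sqrt(2)
(3) = gcd((t - 5)*(t - 3)*(t - 1), (t - 3)*(t - 2)) = t - 3
(4) = y - 1/4
(5) = k + 2*p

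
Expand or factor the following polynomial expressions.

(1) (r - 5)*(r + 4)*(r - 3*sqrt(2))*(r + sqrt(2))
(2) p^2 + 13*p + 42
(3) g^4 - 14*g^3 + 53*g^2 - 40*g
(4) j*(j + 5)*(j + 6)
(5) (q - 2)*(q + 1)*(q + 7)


(1) = r^4 - 2*sqrt(2)*r^3 - r^3 - 26*r^2 + 2*sqrt(2)*r^2 + 6*r + 40*sqrt(2)*r + 120
(2) = (p + 6)*(p + 7)
(3) = g*(g - 8)*(g - 5)*(g - 1)
(4) = j^3 + 11*j^2 + 30*j
(5) = q^3 + 6*q^2 - 9*q - 14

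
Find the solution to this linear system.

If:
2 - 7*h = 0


Then:
h = 2/7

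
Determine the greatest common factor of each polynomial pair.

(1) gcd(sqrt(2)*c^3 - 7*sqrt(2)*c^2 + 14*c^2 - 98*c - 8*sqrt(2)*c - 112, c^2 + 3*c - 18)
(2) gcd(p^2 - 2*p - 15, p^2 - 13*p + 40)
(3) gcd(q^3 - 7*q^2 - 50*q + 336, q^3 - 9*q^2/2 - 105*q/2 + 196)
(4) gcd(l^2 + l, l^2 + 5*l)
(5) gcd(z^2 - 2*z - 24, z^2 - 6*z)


(1) = 1
(2) = gcd((p - 5)*(p + 3), (p - 8)*(p - 5)) = p - 5
(3) = q^2 - q - 56
(4) = l
(5) = z - 6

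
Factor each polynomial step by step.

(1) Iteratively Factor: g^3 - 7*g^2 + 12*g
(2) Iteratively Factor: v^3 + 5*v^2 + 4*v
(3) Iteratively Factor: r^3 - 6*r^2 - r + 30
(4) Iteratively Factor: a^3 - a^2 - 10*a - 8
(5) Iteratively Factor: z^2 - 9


(1) = (g)*(g^2 - 7*g + 12) = g*(g - 3)*(g - 4)
(2) = (v + 4)*(v^2 + v) = (v + 1)*(v + 4)*(v)
(3) = (r + 2)*(r^2 - 8*r + 15) = (r - 5)*(r + 2)*(r - 3)
(4) = (a - 4)*(a^2 + 3*a + 2) = (a - 4)*(a + 2)*(a + 1)
(5) = (z + 3)*(z - 3)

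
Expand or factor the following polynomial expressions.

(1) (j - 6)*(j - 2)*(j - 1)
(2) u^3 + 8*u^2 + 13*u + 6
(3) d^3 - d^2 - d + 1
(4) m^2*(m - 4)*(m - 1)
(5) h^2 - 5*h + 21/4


(1) = j^3 - 9*j^2 + 20*j - 12
(2) = (u + 1)^2*(u + 6)
(3) = (d - 1)^2*(d + 1)
(4) = m^4 - 5*m^3 + 4*m^2
(5) = (h - 7/2)*(h - 3/2)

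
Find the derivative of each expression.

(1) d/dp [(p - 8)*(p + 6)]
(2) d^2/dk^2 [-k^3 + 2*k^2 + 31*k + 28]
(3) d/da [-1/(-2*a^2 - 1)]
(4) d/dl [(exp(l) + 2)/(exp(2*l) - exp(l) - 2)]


(1) = 2*p - 2
(2) = 4 - 6*k
(3) = -4*a/(2*a^2 + 1)^2
(4) = (-(exp(l) + 2)*(2*exp(l) - 1) + exp(2*l) - exp(l) - 2)*exp(l)/(-exp(2*l) + exp(l) + 2)^2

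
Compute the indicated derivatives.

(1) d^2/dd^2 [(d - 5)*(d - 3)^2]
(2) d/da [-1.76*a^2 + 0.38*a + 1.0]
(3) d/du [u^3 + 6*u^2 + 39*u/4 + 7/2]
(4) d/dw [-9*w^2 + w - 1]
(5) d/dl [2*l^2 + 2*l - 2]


(1) = 6*d - 22
(2) = 0.38 - 3.52*a
(3) = 3*u^2 + 12*u + 39/4
(4) = 1 - 18*w
(5) = 4*l + 2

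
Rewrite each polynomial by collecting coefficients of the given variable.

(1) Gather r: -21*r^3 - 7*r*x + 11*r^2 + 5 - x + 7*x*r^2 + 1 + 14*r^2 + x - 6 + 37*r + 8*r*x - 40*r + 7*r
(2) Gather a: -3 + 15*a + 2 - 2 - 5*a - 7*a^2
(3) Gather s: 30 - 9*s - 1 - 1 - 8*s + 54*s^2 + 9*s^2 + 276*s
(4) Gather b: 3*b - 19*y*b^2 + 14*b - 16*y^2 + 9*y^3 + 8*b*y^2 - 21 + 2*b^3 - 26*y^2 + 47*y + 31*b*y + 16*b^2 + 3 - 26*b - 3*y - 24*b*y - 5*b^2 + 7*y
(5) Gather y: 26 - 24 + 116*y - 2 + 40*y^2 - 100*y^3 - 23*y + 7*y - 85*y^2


(1) = -21*r^3 + r^2*(7*x + 25) + r*(x + 4)
(2) = -7*a^2 + 10*a - 3
(3) = 63*s^2 + 259*s + 28
(4) = 2*b^3 + b^2*(11 - 19*y) + b*(8*y^2 + 7*y - 9) + 9*y^3 - 42*y^2 + 51*y - 18
(5) = -100*y^3 - 45*y^2 + 100*y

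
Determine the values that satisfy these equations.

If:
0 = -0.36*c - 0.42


Then:
c = -1.17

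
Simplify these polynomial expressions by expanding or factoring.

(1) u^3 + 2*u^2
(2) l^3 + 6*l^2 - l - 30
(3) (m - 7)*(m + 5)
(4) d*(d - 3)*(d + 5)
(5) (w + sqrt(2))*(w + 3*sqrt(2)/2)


(1) = u^2*(u + 2)
(2) = (l - 2)*(l + 3)*(l + 5)
(3) = m^2 - 2*m - 35
(4) = d^3 + 2*d^2 - 15*d
(5) = w^2 + 5*sqrt(2)*w/2 + 3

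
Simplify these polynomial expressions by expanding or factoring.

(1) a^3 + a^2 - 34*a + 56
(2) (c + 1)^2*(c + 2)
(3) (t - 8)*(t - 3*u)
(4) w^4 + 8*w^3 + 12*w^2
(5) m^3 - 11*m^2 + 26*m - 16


(1) = (a - 4)*(a - 2)*(a + 7)
(2) = c^3 + 4*c^2 + 5*c + 2
(3) = t^2 - 3*t*u - 8*t + 24*u
(4) = w^2*(w + 2)*(w + 6)
(5) = (m - 8)*(m - 2)*(m - 1)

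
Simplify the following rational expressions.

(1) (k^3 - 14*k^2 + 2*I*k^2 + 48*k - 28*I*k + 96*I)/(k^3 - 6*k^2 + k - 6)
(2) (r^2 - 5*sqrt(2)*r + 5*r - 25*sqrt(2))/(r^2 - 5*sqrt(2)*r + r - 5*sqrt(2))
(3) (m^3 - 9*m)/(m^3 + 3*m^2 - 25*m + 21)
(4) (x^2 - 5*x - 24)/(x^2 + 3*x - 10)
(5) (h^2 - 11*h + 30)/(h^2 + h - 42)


(1) = (k^2 + k*(-8 + 2*I) - 16*I)/(k^2 + 1)
(2) = (r + 5)/(r + 1)
(3) = (m^2 + 3*m)/(m^2 + 6*m - 7)
(4) = (x^2 - 5*x - 24)/(x^2 + 3*x - 10)
(5) = (h - 5)/(h + 7)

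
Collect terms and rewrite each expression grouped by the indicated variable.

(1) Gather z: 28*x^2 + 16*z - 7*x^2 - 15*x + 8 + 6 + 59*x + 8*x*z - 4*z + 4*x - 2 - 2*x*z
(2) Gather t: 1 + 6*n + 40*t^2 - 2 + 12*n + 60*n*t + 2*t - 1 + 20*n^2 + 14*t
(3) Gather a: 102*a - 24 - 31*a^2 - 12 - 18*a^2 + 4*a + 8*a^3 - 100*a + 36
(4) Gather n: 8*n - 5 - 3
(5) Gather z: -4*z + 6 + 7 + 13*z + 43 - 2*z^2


(1) = 21*x^2 + 48*x + z*(6*x + 12) + 12
(2) = 20*n^2 + 18*n + 40*t^2 + t*(60*n + 16) - 2
(3) = 8*a^3 - 49*a^2 + 6*a
(4) = 8*n - 8
(5) = -2*z^2 + 9*z + 56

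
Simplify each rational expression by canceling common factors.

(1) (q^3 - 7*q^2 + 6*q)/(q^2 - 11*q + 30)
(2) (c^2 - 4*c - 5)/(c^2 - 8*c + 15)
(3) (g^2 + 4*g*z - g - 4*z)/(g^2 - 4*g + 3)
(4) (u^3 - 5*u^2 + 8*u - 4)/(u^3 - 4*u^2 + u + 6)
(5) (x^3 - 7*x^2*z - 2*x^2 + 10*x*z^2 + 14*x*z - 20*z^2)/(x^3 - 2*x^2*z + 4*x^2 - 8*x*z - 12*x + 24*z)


(1) = (q^2 - q)/(q - 5)
(2) = (c + 1)/(c - 3)
(3) = (g + 4*z)/(g - 3)
(4) = (u^2 - 3*u + 2)/(u^2 - 2*u - 3)
(5) = (x - 5*z)/(x + 6)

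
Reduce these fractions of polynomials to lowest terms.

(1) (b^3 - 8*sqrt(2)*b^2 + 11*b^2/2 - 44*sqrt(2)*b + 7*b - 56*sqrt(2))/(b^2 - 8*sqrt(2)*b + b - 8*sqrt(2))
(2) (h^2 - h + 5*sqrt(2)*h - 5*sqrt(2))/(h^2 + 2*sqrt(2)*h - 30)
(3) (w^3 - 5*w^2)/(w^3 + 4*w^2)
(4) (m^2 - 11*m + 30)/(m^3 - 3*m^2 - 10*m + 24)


(1) = (2*b^2 + 11*b + 14)/(2*b + 2)
(2) = (h - 1)/(h - 3*sqrt(2))
(3) = (w - 5)/(w + 4)
(4) = (m^2 - 11*m + 30)/(m^3 - 3*m^2 - 10*m + 24)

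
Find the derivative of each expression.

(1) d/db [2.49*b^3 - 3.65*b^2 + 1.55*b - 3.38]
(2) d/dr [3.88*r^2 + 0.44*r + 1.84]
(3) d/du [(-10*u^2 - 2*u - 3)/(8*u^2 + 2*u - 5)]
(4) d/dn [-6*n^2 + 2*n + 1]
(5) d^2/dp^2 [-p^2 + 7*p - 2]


(1) = 7.47*b^2 - 7.3*b + 1.55
(2) = 7.76*r + 0.44
(3) = 4*(-u^2 + 37*u + 4)/(64*u^4 + 32*u^3 - 76*u^2 - 20*u + 25)
(4) = 2 - 12*n
(5) = -2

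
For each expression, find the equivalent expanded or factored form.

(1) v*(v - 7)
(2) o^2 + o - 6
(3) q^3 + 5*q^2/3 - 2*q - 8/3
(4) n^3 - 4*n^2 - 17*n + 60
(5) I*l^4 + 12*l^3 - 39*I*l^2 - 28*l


(1) = v^2 - 7*v
(2) = (o - 2)*(o + 3)
(3) = (q - 4/3)*(q + 1)*(q + 2)
(4) = (n - 5)*(n - 3)*(n + 4)
(5) = l*(l - 7*I)*(l - 4*I)*(I*l + 1)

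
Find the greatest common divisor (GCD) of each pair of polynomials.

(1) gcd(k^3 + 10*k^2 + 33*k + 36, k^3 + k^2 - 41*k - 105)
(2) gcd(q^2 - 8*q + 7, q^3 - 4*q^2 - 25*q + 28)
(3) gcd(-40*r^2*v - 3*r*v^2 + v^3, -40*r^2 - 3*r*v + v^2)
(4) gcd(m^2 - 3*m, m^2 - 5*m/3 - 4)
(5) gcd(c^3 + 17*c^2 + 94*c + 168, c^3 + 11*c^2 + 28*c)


(1) = k + 3
(2) = gcd((q - 7)*(q - 1), (q - 7)*(q - 1)*(q + 4)) = q^2 - 8*q + 7
(3) = 40*r^2 + 3*r*v - v^2
(4) = gcd(m*(m - 3), (m - 3)*(m + 4/3)) = m - 3
(5) = c^2 + 11*c + 28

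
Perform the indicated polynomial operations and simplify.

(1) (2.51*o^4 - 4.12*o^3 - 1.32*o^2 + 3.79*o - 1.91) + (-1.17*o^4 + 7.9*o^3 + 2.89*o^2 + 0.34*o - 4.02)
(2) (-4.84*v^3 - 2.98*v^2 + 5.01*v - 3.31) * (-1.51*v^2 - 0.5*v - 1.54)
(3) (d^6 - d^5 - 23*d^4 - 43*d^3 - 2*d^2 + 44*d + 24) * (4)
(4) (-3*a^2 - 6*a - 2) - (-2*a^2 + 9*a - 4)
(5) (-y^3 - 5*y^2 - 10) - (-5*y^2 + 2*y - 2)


(1) = 1.34*o^4 + 3.78*o^3 + 1.57*o^2 + 4.13*o - 5.93
(2) = 7.3084*v^5 + 6.9198*v^4 + 1.3785*v^3 + 7.0823*v^2 - 6.0604*v + 5.0974
(3) = 4*d^6 - 4*d^5 - 92*d^4 - 172*d^3 - 8*d^2 + 176*d + 96
(4) = -a^2 - 15*a + 2
(5) = -y^3 - 2*y - 8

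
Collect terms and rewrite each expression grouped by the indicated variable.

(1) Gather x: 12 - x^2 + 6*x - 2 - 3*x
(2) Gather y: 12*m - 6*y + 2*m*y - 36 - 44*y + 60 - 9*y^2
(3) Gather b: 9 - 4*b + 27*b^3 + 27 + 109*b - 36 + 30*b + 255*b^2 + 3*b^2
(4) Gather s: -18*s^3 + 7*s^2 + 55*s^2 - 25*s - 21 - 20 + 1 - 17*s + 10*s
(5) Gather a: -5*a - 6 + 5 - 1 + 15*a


(1) = -x^2 + 3*x + 10
(2) = 12*m - 9*y^2 + y*(2*m - 50) + 24
(3) = 27*b^3 + 258*b^2 + 135*b
(4) = -18*s^3 + 62*s^2 - 32*s - 40
(5) = 10*a - 2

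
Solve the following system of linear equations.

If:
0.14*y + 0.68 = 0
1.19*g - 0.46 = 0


Then:
g = 0.39
y = -4.86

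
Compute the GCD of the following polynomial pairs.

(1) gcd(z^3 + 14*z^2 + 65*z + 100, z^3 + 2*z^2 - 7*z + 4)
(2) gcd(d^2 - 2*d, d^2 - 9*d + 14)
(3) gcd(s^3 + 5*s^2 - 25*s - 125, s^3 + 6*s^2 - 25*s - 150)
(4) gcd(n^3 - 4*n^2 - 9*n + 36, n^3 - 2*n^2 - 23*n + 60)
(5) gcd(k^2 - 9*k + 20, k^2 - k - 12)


(1) = gcd((z + 4)*(z + 5)^2, (z - 1)^2*(z + 4)) = z + 4
(2) = d - 2
(3) = s^2 - 25
(4) = gcd((n - 4)*(n - 3)*(n + 3), (n - 4)*(n - 3)*(n + 5)) = n^2 - 7*n + 12
(5) = k - 4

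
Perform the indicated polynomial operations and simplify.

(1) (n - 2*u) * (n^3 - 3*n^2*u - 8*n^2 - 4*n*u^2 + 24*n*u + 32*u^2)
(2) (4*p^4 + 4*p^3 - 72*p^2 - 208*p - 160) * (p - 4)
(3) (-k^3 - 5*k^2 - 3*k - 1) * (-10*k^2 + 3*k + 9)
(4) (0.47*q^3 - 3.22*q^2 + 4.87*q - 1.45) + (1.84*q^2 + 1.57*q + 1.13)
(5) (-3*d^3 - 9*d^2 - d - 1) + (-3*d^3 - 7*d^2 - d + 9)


(1) = n^4 - 5*n^3*u - 8*n^3 + 2*n^2*u^2 + 40*n^2*u + 8*n*u^3 - 16*n*u^2 - 64*u^3
(2) = 4*p^5 - 12*p^4 - 88*p^3 + 80*p^2 + 672*p + 640
(3) = 10*k^5 + 47*k^4 + 6*k^3 - 44*k^2 - 30*k - 9
(4) = 0.47*q^3 - 1.38*q^2 + 6.44*q - 0.32
(5) = -6*d^3 - 16*d^2 - 2*d + 8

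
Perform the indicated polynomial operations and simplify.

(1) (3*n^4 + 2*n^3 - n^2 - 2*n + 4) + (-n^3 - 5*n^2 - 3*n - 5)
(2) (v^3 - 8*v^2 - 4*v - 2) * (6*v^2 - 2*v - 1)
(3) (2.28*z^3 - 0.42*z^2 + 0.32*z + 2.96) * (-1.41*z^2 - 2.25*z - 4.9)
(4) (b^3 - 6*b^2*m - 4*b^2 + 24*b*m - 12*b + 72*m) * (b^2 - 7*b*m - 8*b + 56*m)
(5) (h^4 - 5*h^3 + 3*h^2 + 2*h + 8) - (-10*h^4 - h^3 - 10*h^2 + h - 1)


(1) = 3*n^4 + n^3 - 6*n^2 - 5*n - 1
(2) = 6*v^5 - 50*v^4 - 9*v^3 + 4*v^2 + 8*v + 2
(3) = -3.2148*z^5 - 4.5378*z^4 - 10.6782*z^3 - 2.8356*z^2 - 8.228*z - 14.504
(4) = b^5 - 13*b^4*m - 12*b^4 + 42*b^3*m^2 + 156*b^3*m + 20*b^3 - 504*b^2*m^2 - 260*b^2*m + 96*b^2 + 840*b*m^2 - 1248*b*m + 4032*m^2
(5) = 11*h^4 - 4*h^3 + 13*h^2 + h + 9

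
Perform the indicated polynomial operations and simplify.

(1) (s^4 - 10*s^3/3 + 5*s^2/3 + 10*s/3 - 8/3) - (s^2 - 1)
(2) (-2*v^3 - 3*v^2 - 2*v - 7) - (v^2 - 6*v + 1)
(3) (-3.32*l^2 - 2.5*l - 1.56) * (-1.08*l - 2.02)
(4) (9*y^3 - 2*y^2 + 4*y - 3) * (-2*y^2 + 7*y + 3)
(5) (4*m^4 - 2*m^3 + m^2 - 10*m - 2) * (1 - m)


(1) = s^4 - 10*s^3/3 + 2*s^2/3 + 10*s/3 - 5/3
(2) = -2*v^3 - 4*v^2 + 4*v - 8
(3) = 3.5856*l^3 + 9.4064*l^2 + 6.7348*l + 3.1512
(4) = -18*y^5 + 67*y^4 + 5*y^3 + 28*y^2 - 9*y - 9
(5) = -4*m^5 + 6*m^4 - 3*m^3 + 11*m^2 - 8*m - 2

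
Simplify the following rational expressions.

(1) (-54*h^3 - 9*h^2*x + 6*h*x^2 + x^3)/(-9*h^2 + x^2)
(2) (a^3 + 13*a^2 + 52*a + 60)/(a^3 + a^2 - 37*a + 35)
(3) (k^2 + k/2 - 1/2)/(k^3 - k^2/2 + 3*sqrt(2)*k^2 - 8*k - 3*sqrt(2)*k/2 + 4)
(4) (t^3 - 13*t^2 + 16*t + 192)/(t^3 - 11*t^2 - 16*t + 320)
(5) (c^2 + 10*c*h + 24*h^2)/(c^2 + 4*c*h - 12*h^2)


(1) = 6*h + x
(2) = (a^3 + 13*a^2 + 52*a + 60)/(a^3 + a^2 - 37*a + 35)
(3) = (4*k + 4)/(4*k^2 + 12*sqrt(2)*k - 32)
(4) = (t + 3)/(t + 5)
(5) = (c + 4*h)/(c - 2*h)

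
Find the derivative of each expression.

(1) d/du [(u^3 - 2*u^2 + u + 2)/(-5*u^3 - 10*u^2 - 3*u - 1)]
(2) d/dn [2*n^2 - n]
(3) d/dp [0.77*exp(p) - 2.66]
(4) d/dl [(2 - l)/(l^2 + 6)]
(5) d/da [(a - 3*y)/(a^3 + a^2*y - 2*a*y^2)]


(1) = (-20*u^4 + 4*u^3 + 43*u^2 + 44*u + 5)/(25*u^6 + 100*u^5 + 130*u^4 + 70*u^3 + 29*u^2 + 6*u + 1)
(2) = 4*n - 1
(3) = 0.77*exp(p)
(4) = (-l^2 + 2*l*(l - 2) - 6)/(l^2 + 6)^2
(5) = (a*(a^2 + a*y - 2*y^2) - (a - 3*y)*(3*a^2 + 2*a*y - 2*y^2))/(a^2*(a^2 + a*y - 2*y^2)^2)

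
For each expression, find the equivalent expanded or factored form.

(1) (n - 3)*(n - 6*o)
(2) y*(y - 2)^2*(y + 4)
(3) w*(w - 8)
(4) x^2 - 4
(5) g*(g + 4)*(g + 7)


(1) = n^2 - 6*n*o - 3*n + 18*o
(2) = y^4 - 12*y^2 + 16*y
(3) = w^2 - 8*w
(4) = (x - 2)*(x + 2)
(5) = g^3 + 11*g^2 + 28*g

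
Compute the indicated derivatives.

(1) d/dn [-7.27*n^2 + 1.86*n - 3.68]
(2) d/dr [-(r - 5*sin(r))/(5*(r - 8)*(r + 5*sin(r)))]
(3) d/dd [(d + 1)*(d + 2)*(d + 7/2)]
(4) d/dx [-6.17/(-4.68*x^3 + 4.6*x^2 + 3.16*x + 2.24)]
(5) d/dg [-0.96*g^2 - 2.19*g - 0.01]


(1) = 1.86 - 14.54*n
(2) = (10*r^2*cos(r) + r^2 - 10*r*sin(r) - 80*r*cos(r) - 25*sin(r)^2 + 80*sin(r))/(5*(r - 8)^2*(r + 5*sin(r))^2)
(3) = 3*d^2 + 13*d + 25/2
(4) = (-86.6268*x^2 + 56.764*x + 19.4972)/(-4.68*x^3 + 4.6*x^2 + 3.16*x + 2.24)^2
(5) = -1.92*g - 2.19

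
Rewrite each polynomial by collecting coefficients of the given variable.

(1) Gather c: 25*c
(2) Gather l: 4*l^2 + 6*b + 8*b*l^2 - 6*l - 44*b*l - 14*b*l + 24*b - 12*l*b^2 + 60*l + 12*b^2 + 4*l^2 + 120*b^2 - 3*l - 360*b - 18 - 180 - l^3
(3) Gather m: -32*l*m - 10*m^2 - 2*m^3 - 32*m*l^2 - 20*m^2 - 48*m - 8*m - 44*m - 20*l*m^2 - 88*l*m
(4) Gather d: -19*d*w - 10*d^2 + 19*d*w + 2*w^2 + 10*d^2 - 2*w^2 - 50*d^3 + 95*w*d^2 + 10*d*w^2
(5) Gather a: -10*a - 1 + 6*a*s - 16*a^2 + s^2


(1) = 25*c
(2) = 132*b^2 - 330*b - l^3 + l^2*(8*b + 8) + l*(-12*b^2 - 58*b + 51) - 198
(3) = -2*m^3 + m^2*(-20*l - 30) + m*(-32*l^2 - 120*l - 100)
(4) = -50*d^3 + 95*d^2*w + 10*d*w^2
(5) = -16*a^2 + a*(6*s - 10) + s^2 - 1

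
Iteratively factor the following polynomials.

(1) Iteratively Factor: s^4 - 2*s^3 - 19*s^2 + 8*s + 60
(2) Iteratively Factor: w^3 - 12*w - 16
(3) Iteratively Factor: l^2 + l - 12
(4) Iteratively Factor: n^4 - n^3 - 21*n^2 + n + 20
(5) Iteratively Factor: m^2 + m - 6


(1) = (s + 2)*(s^3 - 4*s^2 - 11*s + 30) = (s - 5)*(s + 2)*(s^2 + s - 6) = (s - 5)*(s - 2)*(s + 2)*(s + 3)
(2) = (w + 2)*(w^2 - 2*w - 8) = (w + 2)^2*(w - 4)
(3) = (l + 4)*(l - 3)
(4) = (n - 1)*(n^3 - 21*n - 20) = (n - 1)*(n + 1)*(n^2 - n - 20) = (n - 1)*(n + 1)*(n + 4)*(n - 5)
(5) = (m + 3)*(m - 2)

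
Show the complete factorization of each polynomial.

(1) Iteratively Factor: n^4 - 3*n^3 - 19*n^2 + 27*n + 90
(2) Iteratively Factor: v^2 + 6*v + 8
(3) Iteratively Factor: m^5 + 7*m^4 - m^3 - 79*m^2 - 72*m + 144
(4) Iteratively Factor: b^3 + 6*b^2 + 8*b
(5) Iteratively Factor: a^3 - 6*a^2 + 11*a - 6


(1) = (n + 3)*(n^3 - 6*n^2 - n + 30) = (n - 3)*(n + 3)*(n^2 - 3*n - 10) = (n - 3)*(n + 2)*(n + 3)*(n - 5)
(2) = (v + 4)*(v + 2)
(3) = (m - 3)*(m^4 + 10*m^3 + 29*m^2 + 8*m - 48) = (m - 3)*(m + 4)*(m^3 + 6*m^2 + 5*m - 12) = (m - 3)*(m + 4)^2*(m^2 + 2*m - 3) = (m - 3)*(m - 1)*(m + 4)^2*(m + 3)
(4) = (b + 2)*(b^2 + 4*b) = b*(b + 2)*(b + 4)
(5) = (a - 2)*(a^2 - 4*a + 3) = (a - 3)*(a - 2)*(a - 1)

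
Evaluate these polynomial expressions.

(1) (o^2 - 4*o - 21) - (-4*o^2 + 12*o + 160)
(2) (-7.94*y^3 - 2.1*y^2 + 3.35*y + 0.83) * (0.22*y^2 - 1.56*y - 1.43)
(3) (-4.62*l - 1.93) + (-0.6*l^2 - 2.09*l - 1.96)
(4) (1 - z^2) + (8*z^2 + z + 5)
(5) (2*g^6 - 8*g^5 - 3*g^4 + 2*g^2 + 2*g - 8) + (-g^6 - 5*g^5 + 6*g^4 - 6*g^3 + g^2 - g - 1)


(1) = 5*o^2 - 16*o - 181
(2) = -1.7468*y^5 + 11.9244*y^4 + 15.3672*y^3 - 2.0404*y^2 - 6.0853*y - 1.1869
(3) = -0.6*l^2 - 6.71*l - 3.89
(4) = 7*z^2 + z + 6
(5) = g^6 - 13*g^5 + 3*g^4 - 6*g^3 + 3*g^2 + g - 9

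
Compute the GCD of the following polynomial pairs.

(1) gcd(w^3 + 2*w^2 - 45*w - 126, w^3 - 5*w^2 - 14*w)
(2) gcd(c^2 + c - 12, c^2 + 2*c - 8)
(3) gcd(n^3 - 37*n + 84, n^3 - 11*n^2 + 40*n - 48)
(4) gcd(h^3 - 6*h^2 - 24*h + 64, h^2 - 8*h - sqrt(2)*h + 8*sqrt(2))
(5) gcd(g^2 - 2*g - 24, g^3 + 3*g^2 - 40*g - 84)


(1) = gcd((w - 7)*(w + 3)*(w + 6), w*(w - 7)*(w + 2)) = w - 7
(2) = c + 4
(3) = gcd((n - 4)*(n - 3)*(n + 7), (n - 4)^2*(n - 3)) = n^2 - 7*n + 12
(4) = gcd((h - 8)*(h - 2)*(h + 4), (h - 8)*(h - sqrt(2))) = h - 8
(5) = gcd((g - 6)*(g + 4), (g - 6)*(g + 2)*(g + 7)) = g - 6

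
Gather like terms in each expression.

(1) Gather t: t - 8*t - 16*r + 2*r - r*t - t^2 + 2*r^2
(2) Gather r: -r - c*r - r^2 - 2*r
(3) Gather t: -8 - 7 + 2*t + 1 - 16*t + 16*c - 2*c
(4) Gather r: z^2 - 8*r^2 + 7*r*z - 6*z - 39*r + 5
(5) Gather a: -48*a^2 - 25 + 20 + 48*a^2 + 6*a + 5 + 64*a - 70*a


(1) = 2*r^2 - 14*r - t^2 + t*(-r - 7)
(2) = -r^2 + r*(-c - 3)
(3) = 14*c - 14*t - 14
(4) = -8*r^2 + r*(7*z - 39) + z^2 - 6*z + 5
(5) = 0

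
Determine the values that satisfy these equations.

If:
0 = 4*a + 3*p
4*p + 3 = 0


Then:
a = 9/16
p = -3/4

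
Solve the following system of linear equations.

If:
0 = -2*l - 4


Then:
l = -2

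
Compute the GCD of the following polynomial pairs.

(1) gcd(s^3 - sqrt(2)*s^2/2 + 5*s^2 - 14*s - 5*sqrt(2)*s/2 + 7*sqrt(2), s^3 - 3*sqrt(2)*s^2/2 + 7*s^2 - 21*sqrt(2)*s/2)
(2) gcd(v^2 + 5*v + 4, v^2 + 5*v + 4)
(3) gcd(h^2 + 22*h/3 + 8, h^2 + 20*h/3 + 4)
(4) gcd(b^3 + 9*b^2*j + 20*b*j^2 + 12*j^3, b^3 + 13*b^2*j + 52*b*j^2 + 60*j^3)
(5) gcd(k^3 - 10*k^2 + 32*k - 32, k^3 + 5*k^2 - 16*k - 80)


(1) = s + 7
(2) = v^2 + 5*v + 4
(3) = gcd((h + 4/3)*(h + 6), (h + 2/3)*(h + 6)) = h + 6
(4) = b^2 + 8*b*j + 12*j^2
(5) = k - 4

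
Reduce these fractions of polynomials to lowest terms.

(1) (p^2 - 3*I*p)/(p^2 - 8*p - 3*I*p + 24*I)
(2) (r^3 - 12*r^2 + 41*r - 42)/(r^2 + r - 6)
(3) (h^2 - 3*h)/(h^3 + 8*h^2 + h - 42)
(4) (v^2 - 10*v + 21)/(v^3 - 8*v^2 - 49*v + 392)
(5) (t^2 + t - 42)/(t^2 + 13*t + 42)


(1) = p/(p - 8)
(2) = (r^2 - 10*r + 21)/(r + 3)
(3) = (h^2 - 3*h)/(h^3 + 8*h^2 + h - 42)
(4) = (v - 3)/(v^2 - v - 56)
(5) = (t - 6)/(t + 6)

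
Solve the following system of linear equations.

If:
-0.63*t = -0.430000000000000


Then:
t = 0.68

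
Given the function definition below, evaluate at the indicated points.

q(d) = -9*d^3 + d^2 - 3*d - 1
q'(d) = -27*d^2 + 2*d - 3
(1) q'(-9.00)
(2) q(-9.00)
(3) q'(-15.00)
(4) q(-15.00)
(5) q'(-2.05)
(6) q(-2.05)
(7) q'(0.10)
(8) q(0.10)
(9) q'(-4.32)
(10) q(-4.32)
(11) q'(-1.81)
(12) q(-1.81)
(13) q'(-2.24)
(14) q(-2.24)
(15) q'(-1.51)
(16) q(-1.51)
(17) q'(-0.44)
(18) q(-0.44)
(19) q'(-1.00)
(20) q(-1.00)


(1) = -2208.00
(2) = 6668.00
(3) = -6108.00
(4) = 30644.00
(5) = -120.57
(6) = 86.89
(7) = -3.07
(8) = -1.30
(9) = -515.52
(10) = 756.22
(11) = -95.07
(12) = 61.07
(13) = -142.96
(14) = 111.89
(15) = -67.58
(16) = 36.80
(17) = -9.11
(18) = 1.28
(19) = -32.00
(20) = 12.00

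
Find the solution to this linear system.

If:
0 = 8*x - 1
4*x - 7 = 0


Then:
No Solution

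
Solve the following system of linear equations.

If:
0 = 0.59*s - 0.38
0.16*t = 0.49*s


Then:
s = 0.64
t = 1.97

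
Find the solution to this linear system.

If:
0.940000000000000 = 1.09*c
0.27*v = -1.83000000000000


Then:
c = 0.86
v = -6.78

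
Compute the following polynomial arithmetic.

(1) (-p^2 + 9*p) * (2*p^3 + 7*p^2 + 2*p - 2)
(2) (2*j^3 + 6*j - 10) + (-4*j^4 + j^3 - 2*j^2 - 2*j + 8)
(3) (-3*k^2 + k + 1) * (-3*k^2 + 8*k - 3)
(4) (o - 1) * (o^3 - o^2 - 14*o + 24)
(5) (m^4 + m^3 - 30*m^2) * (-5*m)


(1) = -2*p^5 + 11*p^4 + 61*p^3 + 20*p^2 - 18*p
(2) = -4*j^4 + 3*j^3 - 2*j^2 + 4*j - 2
(3) = 9*k^4 - 27*k^3 + 14*k^2 + 5*k - 3
(4) = o^4 - 2*o^3 - 13*o^2 + 38*o - 24
(5) = -5*m^5 - 5*m^4 + 150*m^3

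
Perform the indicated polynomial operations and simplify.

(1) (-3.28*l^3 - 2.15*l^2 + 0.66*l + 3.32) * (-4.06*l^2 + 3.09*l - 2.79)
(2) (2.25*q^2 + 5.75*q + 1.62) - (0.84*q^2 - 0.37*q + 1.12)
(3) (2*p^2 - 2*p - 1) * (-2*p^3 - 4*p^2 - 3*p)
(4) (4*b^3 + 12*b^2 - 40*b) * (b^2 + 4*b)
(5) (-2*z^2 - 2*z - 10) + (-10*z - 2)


(1) = 13.3168*l^5 - 1.4062*l^4 - 0.1719*l^3 - 5.4413*l^2 + 8.4174*l - 9.2628
(2) = 1.41*q^2 + 6.12*q + 0.5
(3) = -4*p^5 - 4*p^4 + 4*p^3 + 10*p^2 + 3*p
(4) = 4*b^5 + 28*b^4 + 8*b^3 - 160*b^2
(5) = -2*z^2 - 12*z - 12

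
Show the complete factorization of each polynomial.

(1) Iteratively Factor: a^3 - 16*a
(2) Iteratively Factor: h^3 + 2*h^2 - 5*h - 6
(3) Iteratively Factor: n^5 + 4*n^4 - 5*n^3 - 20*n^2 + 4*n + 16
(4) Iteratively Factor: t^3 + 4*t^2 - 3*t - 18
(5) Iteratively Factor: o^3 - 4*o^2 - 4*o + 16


(1) = (a + 4)*(a^2 - 4*a) = (a - 4)*(a + 4)*(a)
(2) = (h + 3)*(h^2 - h - 2) = (h + 1)*(h + 3)*(h - 2)
(3) = (n + 1)*(n^4 + 3*n^3 - 8*n^2 - 12*n + 16) = (n - 1)*(n + 1)*(n^3 + 4*n^2 - 4*n - 16) = (n - 2)*(n - 1)*(n + 1)*(n^2 + 6*n + 8) = (n - 2)*(n - 1)*(n + 1)*(n + 2)*(n + 4)
(4) = (t + 3)*(t^2 + t - 6) = (t + 3)^2*(t - 2)
(5) = (o + 2)*(o^2 - 6*o + 8) = (o - 4)*(o + 2)*(o - 2)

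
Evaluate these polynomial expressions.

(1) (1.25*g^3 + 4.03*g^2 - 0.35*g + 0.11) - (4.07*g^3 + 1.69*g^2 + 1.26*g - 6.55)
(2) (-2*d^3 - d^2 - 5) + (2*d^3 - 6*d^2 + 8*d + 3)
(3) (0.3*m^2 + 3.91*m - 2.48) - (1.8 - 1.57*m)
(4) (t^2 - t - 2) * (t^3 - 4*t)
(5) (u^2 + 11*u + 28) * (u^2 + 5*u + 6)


(1) = -2.82*g^3 + 2.34*g^2 - 1.61*g + 6.66
(2) = -7*d^2 + 8*d - 2
(3) = 0.3*m^2 + 5.48*m - 4.28
(4) = t^5 - t^4 - 6*t^3 + 4*t^2 + 8*t
(5) = u^4 + 16*u^3 + 89*u^2 + 206*u + 168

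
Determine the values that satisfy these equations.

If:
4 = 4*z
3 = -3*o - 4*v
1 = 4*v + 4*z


Then:
o = 0
v = -3/4
z = 1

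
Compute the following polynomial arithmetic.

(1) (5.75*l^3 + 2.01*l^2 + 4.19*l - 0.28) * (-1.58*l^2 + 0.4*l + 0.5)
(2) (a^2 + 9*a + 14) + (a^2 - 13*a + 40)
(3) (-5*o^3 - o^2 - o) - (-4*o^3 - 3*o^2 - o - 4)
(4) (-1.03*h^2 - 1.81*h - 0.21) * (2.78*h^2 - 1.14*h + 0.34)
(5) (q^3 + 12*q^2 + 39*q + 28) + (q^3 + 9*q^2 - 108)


(1) = -9.085*l^5 - 0.8758*l^4 - 2.9412*l^3 + 3.1234*l^2 + 1.983*l - 0.14
(2) = 2*a^2 - 4*a + 54
(3) = -o^3 + 2*o^2 + 4
(4) = -2.8634*h^4 - 3.8576*h^3 + 1.1294*h^2 - 0.376*h - 0.0714
(5) = 2*q^3 + 21*q^2 + 39*q - 80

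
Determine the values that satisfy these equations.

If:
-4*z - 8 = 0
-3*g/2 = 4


Then:
g = -8/3
z = -2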